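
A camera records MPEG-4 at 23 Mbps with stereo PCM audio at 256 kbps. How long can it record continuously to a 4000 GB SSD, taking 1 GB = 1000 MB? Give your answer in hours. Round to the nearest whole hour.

Audio: 256 kbps = 0.256 Mbps.
Total bitrate: 23 + 0.256 = 23.256 Mbps.
Capacity: 4000 GB = 32,000,000 Mb.
Recording time: 32,000,000 / 23.256 = 1,375,989 s ≈ 382 hours.

382 hours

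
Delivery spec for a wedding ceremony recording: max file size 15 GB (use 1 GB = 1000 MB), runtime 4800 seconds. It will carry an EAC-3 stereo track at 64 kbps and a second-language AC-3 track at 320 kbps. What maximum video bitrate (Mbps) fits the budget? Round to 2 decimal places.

Budget: 15 GB = 120000.0 Mb.
Total bitrate budget: 120000.0 Mb / 4800 s = 25.000 Mbps.
Audio total: 64 + 320 = 384 kbps = 0.384 Mbps.
Video: 25.000 − 0.384 = 24.616 Mbps.

24.62 Mbps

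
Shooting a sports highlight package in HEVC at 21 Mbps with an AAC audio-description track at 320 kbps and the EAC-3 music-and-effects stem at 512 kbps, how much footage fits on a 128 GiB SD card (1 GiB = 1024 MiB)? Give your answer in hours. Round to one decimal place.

Audio total: 320 + 512 = 832 kbps = 0.832 Mbps.
Total bitrate: 21 + 0.832 = 21.832 Mbps.
Capacity: 128 GiB = 1,099,512 Mb.
Recording time: 1,099,512 / 21.832 = 50,362 s ≈ 14.0 hours.

14.0 hours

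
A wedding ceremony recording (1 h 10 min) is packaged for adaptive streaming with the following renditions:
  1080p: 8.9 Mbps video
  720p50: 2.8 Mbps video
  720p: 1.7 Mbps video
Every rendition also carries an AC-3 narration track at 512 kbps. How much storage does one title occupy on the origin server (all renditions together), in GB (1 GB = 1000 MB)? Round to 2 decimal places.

7.84 GB

1 h 10 min = 70 min = 4200 s
Audio: 512 kbps = 0.512 Mbps.
Sum of rendition bitrates: (8.9+0.512) + (2.8+0.512) + (1.7+0.512) = 14.936 Mbps.
× 4200 s = 62,731 Mb = 7,841 MB = 7.841 GB.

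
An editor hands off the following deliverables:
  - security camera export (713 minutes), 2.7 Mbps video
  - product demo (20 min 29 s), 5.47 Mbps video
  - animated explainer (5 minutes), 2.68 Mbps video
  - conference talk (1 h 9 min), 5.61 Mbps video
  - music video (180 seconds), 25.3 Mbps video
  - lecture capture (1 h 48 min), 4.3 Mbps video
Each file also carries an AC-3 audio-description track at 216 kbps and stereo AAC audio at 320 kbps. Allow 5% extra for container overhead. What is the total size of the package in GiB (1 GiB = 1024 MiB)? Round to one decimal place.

Audio total: 216 + 320 = 536 kbps = 0.536 Mbps.
security camera export: 3.236 Mbps × 42780 s × 1.05 = 145357.9 Mb
product demo: 6.006 Mbps × 1229 s × 1.05 = 7750.4 Mb
animated explainer: 3.216 Mbps × 300 s × 1.05 = 1013.0 Mb
conference talk: 6.146 Mbps × 4140 s × 1.05 = 26716.7 Mb
music video: 25.836 Mbps × 180 s × 1.05 = 4883.0 Mb
lecture capture: 4.836 Mbps × 6480 s × 1.05 = 32904.1 Mb
Total: 218625.2 Mb = 27328.1 MB.
= 25.45 GiB.

25.5 GiB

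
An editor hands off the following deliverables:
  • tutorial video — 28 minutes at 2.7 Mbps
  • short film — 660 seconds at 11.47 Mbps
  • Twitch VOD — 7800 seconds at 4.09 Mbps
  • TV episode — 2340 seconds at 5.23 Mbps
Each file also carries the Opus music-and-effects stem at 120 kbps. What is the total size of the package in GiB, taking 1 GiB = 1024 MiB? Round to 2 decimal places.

6.72 GiB

Audio: 120 kbps = 0.120 Mbps.
tutorial video: 2.820 Mbps × 1680 s = 4737.6 Mb
short film: 11.590 Mbps × 660 s = 7649.4 Mb
Twitch VOD: 4.210 Mbps × 7800 s = 32838.0 Mb
TV episode: 5.350 Mbps × 2340 s = 12519.0 Mb
Total: 57744.0 Mb = 7218.0 MB.
= 6.722 GiB.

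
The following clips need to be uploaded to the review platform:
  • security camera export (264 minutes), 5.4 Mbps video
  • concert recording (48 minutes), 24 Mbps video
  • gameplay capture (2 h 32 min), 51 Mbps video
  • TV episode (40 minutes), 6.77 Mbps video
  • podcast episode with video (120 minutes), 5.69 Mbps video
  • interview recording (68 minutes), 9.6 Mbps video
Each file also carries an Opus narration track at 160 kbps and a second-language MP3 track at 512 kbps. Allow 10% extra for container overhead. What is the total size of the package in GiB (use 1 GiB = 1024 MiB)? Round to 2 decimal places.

Audio total: 160 + 512 = 672 kbps = 0.672 Mbps.
security camera export: 6.072 Mbps × 15840 s × 1.10 = 105798.5 Mb
concert recording: 24.672 Mbps × 2880 s × 1.10 = 78160.9 Mb
gameplay capture: 51.672 Mbps × 9120 s × 1.10 = 518373.5 Mb
TV episode: 7.442 Mbps × 2400 s × 1.10 = 19646.9 Mb
podcast episode with video: 6.362 Mbps × 7200 s × 1.10 = 50387.0 Mb
interview recording: 10.272 Mbps × 4080 s × 1.10 = 46100.7 Mb
Total: 818467.6 Mb = 102308.4 MB.
= 95.28 GiB.

95.28 GiB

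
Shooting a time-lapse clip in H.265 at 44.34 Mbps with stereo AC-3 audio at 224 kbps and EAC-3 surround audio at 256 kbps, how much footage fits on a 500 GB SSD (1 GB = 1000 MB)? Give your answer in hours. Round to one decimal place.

Audio total: 224 + 256 = 480 kbps = 0.480 Mbps.
Total bitrate: 44.34 + 0.480 = 44.820 Mbps.
Capacity: 500 GB = 4,000,000 Mb.
Recording time: 4,000,000 / 44.820 = 89,246 s ≈ 24.8 hours.

24.8 hours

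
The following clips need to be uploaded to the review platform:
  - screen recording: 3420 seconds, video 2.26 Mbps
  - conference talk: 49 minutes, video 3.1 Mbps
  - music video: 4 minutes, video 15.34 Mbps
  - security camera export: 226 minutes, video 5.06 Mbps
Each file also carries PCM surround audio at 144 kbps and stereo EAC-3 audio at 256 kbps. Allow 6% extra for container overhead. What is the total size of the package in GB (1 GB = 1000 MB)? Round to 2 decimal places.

12.88 GB

Audio total: 144 + 256 = 400 kbps = 0.400 Mbps.
screen recording: 2.660 Mbps × 3420 s × 1.06 = 9643.0 Mb
conference talk: 3.500 Mbps × 2940 s × 1.06 = 10907.4 Mb
music video: 15.740 Mbps × 240 s × 1.06 = 4004.3 Mb
security camera export: 5.460 Mbps × 13560 s × 1.06 = 78479.9 Mb
Total: 103034.5 Mb = 12879.3 MB.
= 12.88 GB.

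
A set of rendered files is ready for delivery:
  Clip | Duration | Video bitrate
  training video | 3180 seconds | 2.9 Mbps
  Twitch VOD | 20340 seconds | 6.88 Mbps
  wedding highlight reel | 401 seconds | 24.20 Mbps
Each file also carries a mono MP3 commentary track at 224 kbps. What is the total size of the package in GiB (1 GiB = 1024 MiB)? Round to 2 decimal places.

Audio: 224 kbps = 0.224 Mbps.
training video: 3.124 Mbps × 3180 s = 9934.3 Mb
Twitch VOD: 7.104 Mbps × 20340 s = 144495.4 Mb
wedding highlight reel: 24.424 Mbps × 401 s = 9794.0 Mb
Total: 164223.7 Mb = 20528.0 MB.
= 19.12 GiB.

19.12 GiB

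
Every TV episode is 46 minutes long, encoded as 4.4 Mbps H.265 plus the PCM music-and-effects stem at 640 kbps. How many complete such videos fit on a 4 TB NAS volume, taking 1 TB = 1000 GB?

46 min = 2760 s
Audio: 640 kbps = 0.640 Mbps.
Total bitrate: 5.040 Mbps.
Per item: 5.040 Mbps × 2760 s = 13,910 Mb = 1,739 MB.
Capacity: 4 TB = 32,000,000 Mb; 2300.44 items → 2300 complete.

2300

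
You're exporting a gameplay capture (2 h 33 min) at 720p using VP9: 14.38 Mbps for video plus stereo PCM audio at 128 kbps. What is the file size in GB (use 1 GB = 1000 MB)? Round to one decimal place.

16.6 GB

2 h 33 min = 153 min = 9180 s
Audio: 128 kbps = 0.128 Mbps.
Total bitrate: 14.38 + 0.128 = 14.508 Mbps.
Stream data: 14.508 Mbps × 9180 s = 133183.4 Mb.
133,183 Mb ÷ 8 = 16,648 MB → 16.65 GB.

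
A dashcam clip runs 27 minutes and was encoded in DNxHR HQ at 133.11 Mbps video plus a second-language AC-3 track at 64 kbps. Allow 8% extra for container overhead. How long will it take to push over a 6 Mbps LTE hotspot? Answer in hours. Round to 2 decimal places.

27 min = 1620 s
Audio: 64 kbps = 0.064 Mbps.
Total bitrate: 133.174 Mbps.
File: 133.174 Mbps × 1620 s = 215741.9 Mb.
With 8% container overhead: ×1.08. → 233001.2 Mb.
At 6 Mbps: 233001.2 / 6 = 38833.5 s ≈ 10.8 hours.

10.79 hours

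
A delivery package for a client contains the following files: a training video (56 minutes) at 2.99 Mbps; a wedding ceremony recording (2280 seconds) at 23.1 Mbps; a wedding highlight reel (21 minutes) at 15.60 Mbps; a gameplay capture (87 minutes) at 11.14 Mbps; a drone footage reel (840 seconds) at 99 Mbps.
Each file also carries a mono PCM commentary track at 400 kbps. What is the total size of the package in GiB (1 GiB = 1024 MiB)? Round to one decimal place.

Audio: 400 kbps = 0.400 Mbps.
training video: 3.390 Mbps × 3360 s = 11390.4 Mb
wedding ceremony recording: 23.500 Mbps × 2280 s = 53580.0 Mb
wedding highlight reel: 16.000 Mbps × 1260 s = 20160.0 Mb
gameplay capture: 11.540 Mbps × 5220 s = 60238.8 Mb
drone footage reel: 99.400 Mbps × 840 s = 83496.0 Mb
Total: 228865.2 Mb = 28608.2 MB.
= 26.64 GiB.

26.6 GiB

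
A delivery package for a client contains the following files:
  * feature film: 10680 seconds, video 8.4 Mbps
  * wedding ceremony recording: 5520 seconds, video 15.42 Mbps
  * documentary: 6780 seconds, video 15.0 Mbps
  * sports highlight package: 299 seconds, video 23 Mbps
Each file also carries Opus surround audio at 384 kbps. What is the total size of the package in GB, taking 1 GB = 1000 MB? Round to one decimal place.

36.5 GB

Audio: 384 kbps = 0.384 Mbps.
feature film: 8.784 Mbps × 10680 s = 93813.1 Mb
wedding ceremony recording: 15.804 Mbps × 5520 s = 87238.1 Mb
documentary: 15.384 Mbps × 6780 s = 104303.5 Mb
sports highlight package: 23.384 Mbps × 299 s = 6991.8 Mb
Total: 292346.5 Mb = 36543.3 MB.
= 36.54 GB.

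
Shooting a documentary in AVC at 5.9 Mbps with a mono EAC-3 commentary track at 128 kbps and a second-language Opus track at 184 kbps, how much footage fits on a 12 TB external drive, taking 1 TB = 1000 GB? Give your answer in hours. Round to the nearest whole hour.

Audio total: 128 + 184 = 312 kbps = 0.312 Mbps.
Total bitrate: 5.9 + 0.312 = 6.212 Mbps.
Capacity: 12 TB = 96,000,000 Mb.
Recording time: 96,000,000 / 6.212 = 15,453,960 s ≈ 4,293 hours.

4293 hours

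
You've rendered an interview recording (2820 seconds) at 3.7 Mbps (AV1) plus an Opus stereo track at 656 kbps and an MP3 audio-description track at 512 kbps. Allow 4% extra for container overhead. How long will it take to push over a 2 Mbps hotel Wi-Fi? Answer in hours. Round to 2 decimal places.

1.98 hours

Audio total: 656 + 512 = 1168 kbps = 1.168 Mbps.
Total bitrate: 4.868 Mbps.
File: 4.868 Mbps × 2820 s = 13727.8 Mb.
With 4% container overhead: ×1.04. → 14276.9 Mb.
At 2 Mbps: 14276.9 / 2 = 7138.4 s ≈ 1.98 hours.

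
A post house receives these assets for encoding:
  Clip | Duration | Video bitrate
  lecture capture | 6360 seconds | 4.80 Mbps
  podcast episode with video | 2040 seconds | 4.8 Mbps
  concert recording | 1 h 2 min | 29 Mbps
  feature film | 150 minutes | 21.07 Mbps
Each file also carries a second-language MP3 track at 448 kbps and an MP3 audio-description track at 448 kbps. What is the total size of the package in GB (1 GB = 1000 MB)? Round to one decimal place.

Audio total: 448 + 448 = 896 kbps = 0.896 Mbps.
lecture capture: 5.696 Mbps × 6360 s = 36226.6 Mb
podcast episode with video: 5.696 Mbps × 2040 s = 11619.8 Mb
concert recording: 29.896 Mbps × 3720 s = 111213.1 Mb
feature film: 21.966 Mbps × 9000 s = 197694.0 Mb
Total: 356753.5 Mb = 44594.2 MB.
= 44.59 GB.

44.6 GB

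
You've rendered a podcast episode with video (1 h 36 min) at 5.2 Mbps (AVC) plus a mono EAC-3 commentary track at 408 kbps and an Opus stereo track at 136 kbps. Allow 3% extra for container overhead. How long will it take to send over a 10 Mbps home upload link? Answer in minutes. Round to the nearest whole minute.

1 h 36 min = 96 min = 5760 s
Audio total: 408 + 136 = 544 kbps = 0.544 Mbps.
Total bitrate: 5.744 Mbps.
File: 5.744 Mbps × 5760 s = 33085.4 Mb.
With 3% container overhead: ×1.03. → 34078.0 Mb.
At 10 Mbps: 34078.0 / 10 = 3407.8 s ≈ 56.8 minutes.

57 minutes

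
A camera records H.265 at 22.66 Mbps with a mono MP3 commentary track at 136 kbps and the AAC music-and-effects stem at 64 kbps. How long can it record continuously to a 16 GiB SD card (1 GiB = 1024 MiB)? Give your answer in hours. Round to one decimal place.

1.7 hours

Audio total: 136 + 64 = 200 kbps = 0.200 Mbps.
Total bitrate: 22.66 + 0.200 = 22.860 Mbps.
Capacity: 16 GiB = 137,439 Mb.
Recording time: 137,439 / 22.860 = 6,012 s ≈ 1.67 hours.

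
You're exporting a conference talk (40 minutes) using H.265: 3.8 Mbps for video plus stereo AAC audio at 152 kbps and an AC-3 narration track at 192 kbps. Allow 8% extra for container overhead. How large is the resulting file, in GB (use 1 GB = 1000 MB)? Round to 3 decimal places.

1.343 GB

40 min = 2400 s
Audio total: 152 + 192 = 344 kbps = 0.344 Mbps.
Total bitrate: 3.8 + 0.344 = 4.144 Mbps.
Stream data: 4.144 Mbps × 2400 s = 9945.6 Mb.
With 8% container overhead: ×1.08.
10,741 Mb ÷ 8 = 1,343 MB → 1.343 GB.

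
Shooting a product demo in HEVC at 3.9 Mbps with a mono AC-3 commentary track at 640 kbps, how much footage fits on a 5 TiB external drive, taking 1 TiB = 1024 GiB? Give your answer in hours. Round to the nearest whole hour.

2691 hours

Audio: 640 kbps = 0.640 Mbps.
Total bitrate: 3.9 + 0.640 = 4.540 Mbps.
Capacity: 5 TiB = 43,980,465 Mb.
Recording time: 43,980,465 / 4.540 = 9,687,327 s ≈ 2,691 hours.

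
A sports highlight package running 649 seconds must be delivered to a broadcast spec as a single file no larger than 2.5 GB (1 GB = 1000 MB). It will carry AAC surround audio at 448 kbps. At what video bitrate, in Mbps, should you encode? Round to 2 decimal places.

Budget: 2.5 GB = 20000.0 Mb.
Total bitrate budget: 20000.0 Mb / 649 s = 30.817 Mbps.
Audio: 448 kbps = 0.448 Mbps.
Video: 30.817 − 0.448 = 30.369 Mbps.

30.37 Mbps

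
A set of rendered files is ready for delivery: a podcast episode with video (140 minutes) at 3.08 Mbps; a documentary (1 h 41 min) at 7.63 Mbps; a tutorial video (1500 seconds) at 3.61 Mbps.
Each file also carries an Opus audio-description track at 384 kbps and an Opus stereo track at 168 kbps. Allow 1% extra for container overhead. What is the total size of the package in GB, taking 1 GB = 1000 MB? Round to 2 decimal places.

Audio total: 384 + 168 = 552 kbps = 0.552 Mbps.
podcast episode with video: 3.632 Mbps × 8400 s × 1.01 = 30813.9 Mb
documentary: 8.182 Mbps × 6060 s × 1.01 = 50078.7 Mb
tutorial video: 4.162 Mbps × 1500 s × 1.01 = 6305.4 Mb
Total: 87198.1 Mb = 10899.8 MB.
= 10.90 GB.

10.90 GB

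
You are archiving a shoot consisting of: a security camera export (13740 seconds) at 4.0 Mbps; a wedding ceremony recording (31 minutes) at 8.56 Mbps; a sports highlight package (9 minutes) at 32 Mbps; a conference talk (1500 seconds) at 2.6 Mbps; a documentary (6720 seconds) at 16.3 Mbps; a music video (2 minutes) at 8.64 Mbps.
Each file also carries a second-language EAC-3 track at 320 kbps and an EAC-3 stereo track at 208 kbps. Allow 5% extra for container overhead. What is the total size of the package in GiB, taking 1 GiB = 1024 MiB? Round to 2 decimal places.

Audio total: 320 + 208 = 528 kbps = 0.528 Mbps.
security camera export: 4.528 Mbps × 13740 s × 1.05 = 65325.5 Mb
wedding ceremony recording: 9.088 Mbps × 1860 s × 1.05 = 17748.9 Mb
sports highlight package: 32.528 Mbps × 540 s × 1.05 = 18443.4 Mb
conference talk: 3.128 Mbps × 1500 s × 1.05 = 4926.6 Mb
documentary: 16.828 Mbps × 6720 s × 1.05 = 118738.4 Mb
music video: 9.168 Mbps × 120 s × 1.05 = 1155.2 Mb
Total: 226337.8 Mb = 28292.2 MB.
= 26.35 GiB.

26.35 GiB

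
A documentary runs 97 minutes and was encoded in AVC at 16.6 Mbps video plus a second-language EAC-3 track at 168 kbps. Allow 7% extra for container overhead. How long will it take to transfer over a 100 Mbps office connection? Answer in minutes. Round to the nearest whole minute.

17 minutes

97 min = 5820 s
Audio: 168 kbps = 0.168 Mbps.
Total bitrate: 16.768 Mbps.
File: 16.768 Mbps × 5820 s = 97589.8 Mb.
With 7% container overhead: ×1.07. → 104421.0 Mb.
At 100 Mbps: 104421.0 / 100 = 1044.2 s ≈ 17.4 minutes.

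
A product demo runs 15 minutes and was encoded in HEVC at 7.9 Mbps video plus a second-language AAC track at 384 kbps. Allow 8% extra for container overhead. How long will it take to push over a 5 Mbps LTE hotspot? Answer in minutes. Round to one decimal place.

26.8 minutes

15 min = 900 s
Audio: 384 kbps = 0.384 Mbps.
Total bitrate: 8.284 Mbps.
File: 8.284 Mbps × 900 s = 7455.6 Mb.
With 8% container overhead: ×1.08. → 8052.0 Mb.
At 5 Mbps: 8052.0 / 5 = 1610.4 s ≈ 26.8 minutes.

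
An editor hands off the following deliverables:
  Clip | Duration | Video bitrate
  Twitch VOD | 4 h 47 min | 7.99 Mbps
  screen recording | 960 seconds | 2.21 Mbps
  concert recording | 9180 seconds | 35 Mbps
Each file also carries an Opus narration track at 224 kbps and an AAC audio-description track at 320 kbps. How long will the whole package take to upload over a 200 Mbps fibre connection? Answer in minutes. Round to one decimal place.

39.7 minutes

Audio total: 224 + 320 = 544 kbps = 0.544 Mbps.
Twitch VOD: 8.534 Mbps × 17220 s = 146955.5 Mb
screen recording: 2.754 Mbps × 960 s = 2643.8 Mb
concert recording: 35.544 Mbps × 9180 s = 326293.9 Mb
Total: 475893.2 Mb = 59486.7 MB.
At 200 Mbps: 475893.2 / 200 = 2379 s ≈ 39.7 minutes.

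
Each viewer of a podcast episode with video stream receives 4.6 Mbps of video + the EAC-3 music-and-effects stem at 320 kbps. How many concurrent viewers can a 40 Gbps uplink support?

Audio: 320 kbps = 0.320 Mbps.
Per-viewer media rate: 4.920 Mbps.
40 Gbps = 40,000 Mbps; 40,000 / 4.920 = 8130.08 → 8130 viewers.

8130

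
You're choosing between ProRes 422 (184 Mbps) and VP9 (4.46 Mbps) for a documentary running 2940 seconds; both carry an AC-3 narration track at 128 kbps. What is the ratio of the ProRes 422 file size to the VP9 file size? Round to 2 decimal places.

Audio: 128 kbps = 0.128 Mbps.
ProRes 422: 184.128 Mbps × 2940 s = 541336.3 Mb = 67.667 GB.
VP9: 4.588 Mbps × 2940 s = 13488.7 Mb = 1.686 GB.
Ratio: 67.667 / 1.686 = 40.133.

40.13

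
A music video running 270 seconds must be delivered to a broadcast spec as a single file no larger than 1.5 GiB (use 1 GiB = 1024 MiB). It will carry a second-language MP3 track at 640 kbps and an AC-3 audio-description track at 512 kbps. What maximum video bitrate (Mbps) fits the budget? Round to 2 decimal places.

46.57 Mbps

Budget: 1.5 GiB = 12884.9 Mb.
Total bitrate budget: 12884.9 Mb / 270 s = 47.722 Mbps.
Audio total: 640 + 512 = 1152 kbps = 1.152 Mbps.
Video: 47.722 − 1.152 = 46.570 Mbps.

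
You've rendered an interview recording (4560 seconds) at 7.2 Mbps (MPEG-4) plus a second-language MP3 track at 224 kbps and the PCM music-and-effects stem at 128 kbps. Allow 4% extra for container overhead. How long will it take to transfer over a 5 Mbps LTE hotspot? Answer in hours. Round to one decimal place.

2.0 hours

Audio total: 224 + 128 = 352 kbps = 0.352 Mbps.
Total bitrate: 7.552 Mbps.
File: 7.552 Mbps × 4560 s = 34437.1 Mb.
With 4% container overhead: ×1.04. → 35814.6 Mb.
At 5 Mbps: 35814.6 / 5 = 7162.9 s ≈ 1.99 hours.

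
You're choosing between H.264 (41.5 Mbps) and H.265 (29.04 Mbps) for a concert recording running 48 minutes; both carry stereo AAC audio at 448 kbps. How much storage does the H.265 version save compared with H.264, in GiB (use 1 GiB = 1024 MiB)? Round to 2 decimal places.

48 min = 2880 s
Audio: 448 kbps = 0.448 Mbps.
H.264: 41.948 Mbps × 2880 s = 120810.2 Mb = 14.064 GiB.
H.265: 29.488 Mbps × 2880 s = 84925.4 Mb = 9.887 GiB.
Saving: 14.064 − 9.887 = 4.178 GiB.

4.18 GiB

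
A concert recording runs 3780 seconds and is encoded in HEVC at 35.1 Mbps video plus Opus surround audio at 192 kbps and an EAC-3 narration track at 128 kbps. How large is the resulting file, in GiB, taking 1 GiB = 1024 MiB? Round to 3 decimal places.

Audio total: 192 + 128 = 320 kbps = 0.320 Mbps.
Total bitrate: 35.1 + 0.320 = 35.420 Mbps.
Stream data: 35.420 Mbps × 3780 s = 133887.6 Mb.
133,888 Mb = 16,735,950,000 bytes ÷ 1,073,741,824 = 15.59 GiB.

15.587 GiB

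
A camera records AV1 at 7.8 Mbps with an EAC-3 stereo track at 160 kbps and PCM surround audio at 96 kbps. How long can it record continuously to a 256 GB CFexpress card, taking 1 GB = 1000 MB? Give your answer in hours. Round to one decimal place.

70.6 hours

Audio total: 160 + 96 = 256 kbps = 0.256 Mbps.
Total bitrate: 7.8 + 0.256 = 8.056 Mbps.
Capacity: 256 GB = 2,048,000 Mb.
Recording time: 2,048,000 / 8.056 = 254,220 s ≈ 70.6 hours.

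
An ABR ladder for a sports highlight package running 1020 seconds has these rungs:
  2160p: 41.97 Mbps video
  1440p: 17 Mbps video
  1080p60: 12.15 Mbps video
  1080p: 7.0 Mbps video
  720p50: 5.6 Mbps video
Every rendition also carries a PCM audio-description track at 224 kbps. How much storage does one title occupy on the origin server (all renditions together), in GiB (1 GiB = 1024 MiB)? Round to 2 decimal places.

Audio: 224 kbps = 0.224 Mbps.
Sum of rendition bitrates: (41.97+0.224) + (17+0.224) + (12.15+0.224) + (7.0+0.224) + (5.6+0.224) = 84.840 Mbps.
× 1020 s = 86,537 Mb = 10,817 MB = 10.07 GiB.

10.07 GiB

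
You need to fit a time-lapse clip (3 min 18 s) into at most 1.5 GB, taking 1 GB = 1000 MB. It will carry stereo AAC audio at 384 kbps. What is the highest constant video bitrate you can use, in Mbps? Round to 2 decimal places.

60.22 Mbps

Budget: 1.5 GB = 12000.0 Mb.
3 min 18 s = 198 s
Total bitrate budget: 12000.0 Mb / 198 s = 60.606 Mbps.
Audio: 384 kbps = 0.384 Mbps.
Video: 60.606 − 0.384 = 60.222 Mbps.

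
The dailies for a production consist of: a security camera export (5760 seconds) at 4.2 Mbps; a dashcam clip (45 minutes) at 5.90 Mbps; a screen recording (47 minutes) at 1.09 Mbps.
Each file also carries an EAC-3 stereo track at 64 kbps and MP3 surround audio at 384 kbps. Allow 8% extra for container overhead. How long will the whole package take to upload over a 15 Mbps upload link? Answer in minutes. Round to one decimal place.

Audio total: 64 + 384 = 448 kbps = 0.448 Mbps.
security camera export: 4.648 Mbps × 5760 s × 1.08 = 28914.3 Mb
dashcam clip: 6.348 Mbps × 2700 s × 1.08 = 18510.8 Mb
screen recording: 1.538 Mbps × 2820 s × 1.08 = 4684.1 Mb
Total: 52109.2 Mb = 6513.6 MB.
At 15 Mbps: 52109.2 / 15 = 3474 s ≈ 57.9 minutes.

57.9 minutes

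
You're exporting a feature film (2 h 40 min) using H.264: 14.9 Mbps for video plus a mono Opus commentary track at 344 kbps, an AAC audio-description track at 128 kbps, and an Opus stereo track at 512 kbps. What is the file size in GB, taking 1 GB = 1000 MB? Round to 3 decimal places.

2 h 40 min = 160 min = 9600 s
Audio total: 344 + 128 + 512 = 984 kbps = 0.984 Mbps.
Total bitrate: 14.9 + 0.984 = 15.884 Mbps.
Stream data: 15.884 Mbps × 9600 s = 152486.4 Mb.
152,486 Mb ÷ 8 = 19,061 MB → 19.06 GB.

19.061 GB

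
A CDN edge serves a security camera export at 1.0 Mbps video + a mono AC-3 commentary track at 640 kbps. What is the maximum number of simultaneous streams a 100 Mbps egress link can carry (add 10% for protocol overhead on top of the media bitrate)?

Audio: 640 kbps = 0.640 Mbps.
Per-viewer media rate: 1.640 Mbps.
On the wire with 10% overhead: 1.804 Mbps.
100 Mbps = 100.0 Mbps; 100.0 / 1.804 = 55.43 → 55 viewers.

55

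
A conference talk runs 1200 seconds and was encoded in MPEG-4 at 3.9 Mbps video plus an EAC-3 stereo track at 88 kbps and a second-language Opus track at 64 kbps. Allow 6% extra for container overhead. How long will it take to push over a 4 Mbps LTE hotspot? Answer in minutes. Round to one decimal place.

21.5 minutes

Audio total: 88 + 64 = 152 kbps = 0.152 Mbps.
Total bitrate: 4.052 Mbps.
File: 4.052 Mbps × 1200 s = 4862.4 Mb.
With 6% container overhead: ×1.06. → 5154.1 Mb.
At 4 Mbps: 5154.1 / 4 = 1288.5 s ≈ 21.5 minutes.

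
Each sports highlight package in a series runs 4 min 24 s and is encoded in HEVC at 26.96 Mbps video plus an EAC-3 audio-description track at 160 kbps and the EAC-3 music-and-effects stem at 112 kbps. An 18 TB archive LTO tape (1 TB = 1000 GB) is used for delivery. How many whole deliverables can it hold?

20029

4 min 24 s = 264 s
Audio total: 160 + 112 = 272 kbps = 0.272 Mbps.
Total bitrate: 27.232 Mbps.
Per item: 27.232 Mbps × 264 s = 7,189 Mb = 898.7 MB.
Capacity: 18 TB = 144,000,000 Mb; 20029.91 items → 20029 complete.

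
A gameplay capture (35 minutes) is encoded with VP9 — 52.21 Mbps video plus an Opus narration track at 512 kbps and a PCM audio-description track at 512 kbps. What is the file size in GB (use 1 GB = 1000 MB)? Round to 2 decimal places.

35 min = 2100 s
Audio total: 512 + 512 = 1024 kbps = 1.024 Mbps.
Total bitrate: 52.21 + 1.024 = 53.234 Mbps.
Stream data: 53.234 Mbps × 2100 s = 111791.4 Mb.
111,791 Mb ÷ 8 = 13,974 MB → 13.97 GB.

13.97 GB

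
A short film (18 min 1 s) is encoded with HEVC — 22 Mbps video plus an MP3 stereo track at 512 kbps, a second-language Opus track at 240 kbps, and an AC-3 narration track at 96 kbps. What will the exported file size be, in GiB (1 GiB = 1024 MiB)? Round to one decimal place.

2.9 GiB

18 min 1 s = 1081 s
Audio total: 512 + 240 + 96 = 848 kbps = 0.848 Mbps.
Total bitrate: 22 + 0.848 = 22.848 Mbps.
Stream data: 22.848 Mbps × 1081 s = 24698.7 Mb.
24,699 Mb = 3,087,336,000 bytes ÷ 1,073,741,824 = 2.875 GiB.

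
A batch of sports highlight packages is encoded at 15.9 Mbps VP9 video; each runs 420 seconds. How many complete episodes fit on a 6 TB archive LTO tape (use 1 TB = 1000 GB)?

Per item: 15.900 Mbps × 420 s = 6,678 Mb = 834.8 MB.
Capacity: 6 TB = 48,000,000 Mb; 7187.78 items → 7187 complete.

7187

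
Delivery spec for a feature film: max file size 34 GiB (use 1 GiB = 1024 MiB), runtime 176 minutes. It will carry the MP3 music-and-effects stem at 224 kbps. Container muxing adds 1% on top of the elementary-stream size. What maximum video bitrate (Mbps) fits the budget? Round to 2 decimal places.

27.16 Mbps

Budget: 34 GiB = 292057.8 Mb.
Stream payload after overhead: 292057.8 / 1.01 = 289166.1 Mb.
176 min = 10560 s
Total bitrate budget: 289166.1 Mb / 10560 s = 27.383 Mbps.
Audio: 224 kbps = 0.224 Mbps.
Video: 27.383 − 0.224 = 27.159 Mbps.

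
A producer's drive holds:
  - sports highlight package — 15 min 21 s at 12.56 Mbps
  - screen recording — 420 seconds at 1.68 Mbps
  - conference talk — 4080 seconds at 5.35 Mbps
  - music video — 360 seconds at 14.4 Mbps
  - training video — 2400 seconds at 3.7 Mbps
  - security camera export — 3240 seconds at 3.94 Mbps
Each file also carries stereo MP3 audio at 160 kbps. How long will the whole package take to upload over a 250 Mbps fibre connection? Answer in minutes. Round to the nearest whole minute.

4 minutes

Audio: 160 kbps = 0.160 Mbps.
sports highlight package: 12.720 Mbps × 921 s = 11715.1 Mb
screen recording: 1.840 Mbps × 420 s = 772.8 Mb
conference talk: 5.510 Mbps × 4080 s = 22480.8 Mb
music video: 14.560 Mbps × 360 s = 5241.6 Mb
training video: 3.860 Mbps × 2400 s = 9264.0 Mb
security camera export: 4.100 Mbps × 3240 s = 13284.0 Mb
Total: 62758.3 Mb = 7844.8 MB.
At 250 Mbps: 62758.3 / 250 = 251 s ≈ 4.18 minutes.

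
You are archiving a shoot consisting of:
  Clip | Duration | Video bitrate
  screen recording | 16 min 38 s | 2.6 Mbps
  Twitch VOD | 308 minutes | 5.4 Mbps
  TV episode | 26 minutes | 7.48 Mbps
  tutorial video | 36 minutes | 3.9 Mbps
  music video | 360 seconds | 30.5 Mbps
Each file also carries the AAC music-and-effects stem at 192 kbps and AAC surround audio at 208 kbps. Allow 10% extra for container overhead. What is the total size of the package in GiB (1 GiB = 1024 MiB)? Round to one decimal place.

Audio total: 192 + 208 = 400 kbps = 0.400 Mbps.
screen recording: 3.000 Mbps × 998 s × 1.10 = 3293.4 Mb
Twitch VOD: 5.800 Mbps × 18480 s × 1.10 = 117902.4 Mb
TV episode: 7.880 Mbps × 1560 s × 1.10 = 13522.1 Mb
tutorial video: 4.300 Mbps × 2160 s × 1.10 = 10216.8 Mb
music video: 30.900 Mbps × 360 s × 1.10 = 12236.4 Mb
Total: 157171.1 Mb = 19646.4 MB.
= 18.30 GiB.

18.3 GiB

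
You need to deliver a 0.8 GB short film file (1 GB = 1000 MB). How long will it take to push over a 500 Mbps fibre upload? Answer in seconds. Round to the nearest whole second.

13 seconds

File: 0.8 GB = 6400.0 Mb.
At 500 Mbps: 6400.0 / 500 = 12.8 s ≈ 12.8 seconds.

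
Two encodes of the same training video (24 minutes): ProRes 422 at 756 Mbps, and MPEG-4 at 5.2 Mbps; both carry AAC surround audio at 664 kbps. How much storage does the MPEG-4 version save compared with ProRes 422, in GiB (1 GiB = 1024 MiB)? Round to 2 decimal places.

125.86 GiB

24 min = 1440 s
Audio: 664 kbps = 0.664 Mbps.
ProRes 422: 756.664 Mbps × 1440 s = 1089596.2 Mb = 126.846 GiB.
MPEG-4: 5.864 Mbps × 1440 s = 8444.2 Mb = 0.983 GiB.
Saving: 126.846 − 0.983 = 125.863 GiB.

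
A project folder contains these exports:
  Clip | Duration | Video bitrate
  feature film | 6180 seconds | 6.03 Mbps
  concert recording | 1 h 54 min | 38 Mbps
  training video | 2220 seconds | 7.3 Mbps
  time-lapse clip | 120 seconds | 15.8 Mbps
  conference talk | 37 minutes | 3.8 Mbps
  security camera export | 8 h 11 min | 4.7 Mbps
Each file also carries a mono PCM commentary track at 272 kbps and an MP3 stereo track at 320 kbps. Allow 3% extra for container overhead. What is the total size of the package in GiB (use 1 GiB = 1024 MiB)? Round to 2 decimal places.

58.76 GiB

Audio total: 272 + 320 = 592 kbps = 0.592 Mbps.
feature film: 6.622 Mbps × 6180 s × 1.03 = 42151.7 Mb
concert recording: 38.592 Mbps × 6840 s × 1.03 = 271888.4 Mb
training video: 7.892 Mbps × 2220 s × 1.03 = 18045.8 Mb
time-lapse clip: 16.392 Mbps × 120 s × 1.03 = 2026.1 Mb
conference talk: 4.392 Mbps × 2220 s × 1.03 = 10042.7 Mb
security camera export: 5.292 Mbps × 29460 s × 1.03 = 160579.4 Mb
Total: 504734.1 Mb = 63091.8 MB.
= 58.76 GiB.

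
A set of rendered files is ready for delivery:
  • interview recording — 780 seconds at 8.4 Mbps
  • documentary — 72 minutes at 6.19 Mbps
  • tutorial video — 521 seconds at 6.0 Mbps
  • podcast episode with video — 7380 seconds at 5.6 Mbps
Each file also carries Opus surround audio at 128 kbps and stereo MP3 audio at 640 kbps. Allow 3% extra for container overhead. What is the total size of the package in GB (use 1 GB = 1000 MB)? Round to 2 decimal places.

11.30 GB

Audio total: 128 + 640 = 768 kbps = 0.768 Mbps.
interview recording: 9.168 Mbps × 780 s × 1.03 = 7365.6 Mb
documentary: 6.958 Mbps × 4320 s × 1.03 = 30960.3 Mb
tutorial video: 6.768 Mbps × 521 s × 1.03 = 3631.9 Mb
podcast episode with video: 6.368 Mbps × 7380 s × 1.03 = 48405.7 Mb
Total: 90363.5 Mb = 11295.4 MB.
= 11.30 GB.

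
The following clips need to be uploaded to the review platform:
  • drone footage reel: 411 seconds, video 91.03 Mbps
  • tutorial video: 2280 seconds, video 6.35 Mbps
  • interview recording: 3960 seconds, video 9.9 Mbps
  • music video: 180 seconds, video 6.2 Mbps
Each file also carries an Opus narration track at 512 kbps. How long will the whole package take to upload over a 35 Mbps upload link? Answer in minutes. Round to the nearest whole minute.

46 minutes

Audio: 512 kbps = 0.512 Mbps.
drone footage reel: 91.542 Mbps × 411 s = 37623.8 Mb
tutorial video: 6.862 Mbps × 2280 s = 15645.4 Mb
interview recording: 10.412 Mbps × 3960 s = 41231.5 Mb
music video: 6.712 Mbps × 180 s = 1208.2 Mb
Total: 95708.8 Mb = 11963.6 MB.
At 35 Mbps: 95708.8 / 35 = 2735 s ≈ 45.6 minutes.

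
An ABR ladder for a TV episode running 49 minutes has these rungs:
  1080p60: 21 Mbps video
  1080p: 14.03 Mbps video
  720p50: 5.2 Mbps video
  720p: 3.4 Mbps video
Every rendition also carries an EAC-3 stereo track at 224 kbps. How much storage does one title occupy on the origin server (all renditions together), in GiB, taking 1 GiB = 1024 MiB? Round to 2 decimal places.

49 min = 2940 s
Audio: 224 kbps = 0.224 Mbps.
Sum of rendition bitrates: (21+0.224) + (14.03+0.224) + (5.2+0.224) + (3.4+0.224) = 44.526 Mbps.
× 2940 s = 130,906 Mb = 16,363 MB = 15.24 GiB.

15.24 GiB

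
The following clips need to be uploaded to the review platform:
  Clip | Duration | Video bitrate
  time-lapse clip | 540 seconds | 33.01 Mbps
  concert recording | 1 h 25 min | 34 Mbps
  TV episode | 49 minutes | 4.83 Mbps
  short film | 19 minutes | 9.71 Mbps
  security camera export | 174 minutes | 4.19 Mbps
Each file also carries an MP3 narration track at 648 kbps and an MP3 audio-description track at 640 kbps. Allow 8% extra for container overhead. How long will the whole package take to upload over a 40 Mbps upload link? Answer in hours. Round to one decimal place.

Audio total: 648 + 640 = 1288 kbps = 1.288 Mbps.
time-lapse clip: 34.298 Mbps × 540 s × 1.08 = 20002.6 Mb
concert recording: 35.288 Mbps × 5100 s × 1.08 = 194366.3 Mb
TV episode: 6.118 Mbps × 2940 s × 1.08 = 19425.9 Mb
short film: 10.998 Mbps × 1140 s × 1.08 = 13540.7 Mb
security camera export: 5.478 Mbps × 10440 s × 1.08 = 61765.5 Mb
Total: 309101.1 Mb = 38637.6 MB.
At 40 Mbps: 309101.1 / 40 = 7728 s ≈ 2.15 hours.

2.1 hours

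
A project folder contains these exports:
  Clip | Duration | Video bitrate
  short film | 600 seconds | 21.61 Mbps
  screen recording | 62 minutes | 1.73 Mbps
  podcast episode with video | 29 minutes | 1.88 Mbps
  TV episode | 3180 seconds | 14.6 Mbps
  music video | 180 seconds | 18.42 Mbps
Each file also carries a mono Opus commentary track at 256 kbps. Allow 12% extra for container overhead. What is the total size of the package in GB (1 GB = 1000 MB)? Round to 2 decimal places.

10.48 GB

Audio: 256 kbps = 0.256 Mbps.
short film: 21.866 Mbps × 600 s × 1.12 = 14694.0 Mb
screen recording: 1.986 Mbps × 3720 s × 1.12 = 8274.5 Mb
podcast episode with video: 2.136 Mbps × 1740 s × 1.12 = 4162.6 Mb
TV episode: 14.856 Mbps × 3180 s × 1.12 = 52911.1 Mb
music video: 18.676 Mbps × 180 s × 1.12 = 3765.1 Mb
Total: 83807.3 Mb = 10475.9 MB.
= 10.48 GB.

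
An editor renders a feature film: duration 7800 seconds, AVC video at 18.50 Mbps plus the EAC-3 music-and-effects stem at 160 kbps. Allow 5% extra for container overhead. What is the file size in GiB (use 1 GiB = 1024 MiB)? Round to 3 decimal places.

Audio: 160 kbps = 0.160 Mbps.
Total bitrate: 18.50 + 0.160 = 18.660 Mbps.
Stream data: 18.660 Mbps × 7800 s = 145548.0 Mb.
With 5% container overhead: ×1.05.
152,825 Mb = 19,103,175,000 bytes ÷ 1,073,741,824 = 17.79 GiB.

17.791 GiB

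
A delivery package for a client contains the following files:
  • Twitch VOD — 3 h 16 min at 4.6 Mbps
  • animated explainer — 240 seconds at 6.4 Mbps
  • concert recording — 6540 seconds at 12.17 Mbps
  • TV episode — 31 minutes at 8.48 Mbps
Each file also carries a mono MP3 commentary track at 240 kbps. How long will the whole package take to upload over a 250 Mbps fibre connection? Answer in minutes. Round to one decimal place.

Audio: 240 kbps = 0.240 Mbps.
Twitch VOD: 4.840 Mbps × 11760 s = 56918.4 Mb
animated explainer: 6.640 Mbps × 240 s = 1593.6 Mb
concert recording: 12.410 Mbps × 6540 s = 81161.4 Mb
TV episode: 8.720 Mbps × 1860 s = 16219.2 Mb
Total: 155892.6 Mb = 19486.6 MB.
At 250 Mbps: 155892.6 / 250 = 624 s ≈ 10.4 minutes.

10.4 minutes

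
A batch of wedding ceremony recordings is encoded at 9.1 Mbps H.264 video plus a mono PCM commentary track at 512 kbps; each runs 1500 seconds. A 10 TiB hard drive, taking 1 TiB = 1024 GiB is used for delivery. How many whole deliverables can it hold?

6100

Audio: 512 kbps = 0.512 Mbps.
Total bitrate: 9.612 Mbps.
Per item: 9.612 Mbps × 1500 s = 14,418 Mb = 1,802 MB.
Capacity: 10 TiB = 87,960,930 Mb; 6100.77 items → 6100 complete.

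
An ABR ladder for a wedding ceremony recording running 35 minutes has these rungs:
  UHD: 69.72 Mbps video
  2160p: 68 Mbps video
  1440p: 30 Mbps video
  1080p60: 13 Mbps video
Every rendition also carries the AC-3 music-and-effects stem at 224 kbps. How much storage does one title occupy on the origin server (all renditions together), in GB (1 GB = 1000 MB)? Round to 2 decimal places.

35 min = 2100 s
Audio: 224 kbps = 0.224 Mbps.
Sum of rendition bitrates: (69.72+0.224) + (68+0.224) + (30+0.224) + (13+0.224) = 181.616 Mbps.
× 2100 s = 381,394 Mb = 47,674 MB = 47.67 GB.

47.67 GB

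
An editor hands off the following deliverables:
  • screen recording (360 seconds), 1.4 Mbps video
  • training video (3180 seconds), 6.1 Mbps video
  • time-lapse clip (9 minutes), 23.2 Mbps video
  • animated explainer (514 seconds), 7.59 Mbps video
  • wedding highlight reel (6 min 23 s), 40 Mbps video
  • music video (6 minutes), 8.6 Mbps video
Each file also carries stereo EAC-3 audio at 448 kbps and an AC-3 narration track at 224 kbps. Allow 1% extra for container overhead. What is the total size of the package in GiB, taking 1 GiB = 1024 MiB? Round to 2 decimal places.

6.86 GiB

Audio total: 448 + 224 = 672 kbps = 0.672 Mbps.
screen recording: 2.072 Mbps × 360 s × 1.01 = 753.4 Mb
training video: 6.772 Mbps × 3180 s × 1.01 = 21750.3 Mb
time-lapse clip: 23.872 Mbps × 540 s × 1.01 = 13019.8 Mb
animated explainer: 8.262 Mbps × 514 s × 1.01 = 4289.1 Mb
wedding highlight reel: 40.672 Mbps × 383 s × 1.01 = 15733.1 Mb
music video: 9.272 Mbps × 360 s × 1.01 = 3371.3 Mb
Total: 58917.1 Mb = 7364.6 MB.
= 6.859 GiB.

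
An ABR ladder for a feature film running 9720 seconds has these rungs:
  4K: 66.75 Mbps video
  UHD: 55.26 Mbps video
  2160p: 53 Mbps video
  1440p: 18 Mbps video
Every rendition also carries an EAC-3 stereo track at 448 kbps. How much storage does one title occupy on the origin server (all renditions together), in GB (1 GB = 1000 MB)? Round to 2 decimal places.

236.68 GB

Audio: 448 kbps = 0.448 Mbps.
Sum of rendition bitrates: (66.75+0.448) + (55.26+0.448) + (53+0.448) + (18+0.448) = 194.802 Mbps.
× 9720 s = 1,893,475 Mb = 236,684 MB = 236.7 GB.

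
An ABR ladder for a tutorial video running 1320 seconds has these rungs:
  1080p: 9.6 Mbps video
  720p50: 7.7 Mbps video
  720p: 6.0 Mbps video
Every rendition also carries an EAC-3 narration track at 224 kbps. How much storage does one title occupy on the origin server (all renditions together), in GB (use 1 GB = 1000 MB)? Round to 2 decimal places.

3.96 GB

Audio: 224 kbps = 0.224 Mbps.
Sum of rendition bitrates: (9.6+0.224) + (7.7+0.224) + (6.0+0.224) = 23.972 Mbps.
× 1320 s = 31,643 Mb = 3,955 MB = 3.955 GB.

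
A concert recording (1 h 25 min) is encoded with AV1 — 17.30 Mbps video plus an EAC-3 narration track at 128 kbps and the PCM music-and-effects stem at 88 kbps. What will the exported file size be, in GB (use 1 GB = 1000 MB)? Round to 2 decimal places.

11.17 GB

1 h 25 min = 85 min = 5100 s
Audio total: 128 + 88 = 216 kbps = 0.216 Mbps.
Total bitrate: 17.30 + 0.216 = 17.516 Mbps.
Stream data: 17.516 Mbps × 5100 s = 89331.6 Mb.
89,332 Mb ÷ 8 = 11,166 MB → 11.17 GB.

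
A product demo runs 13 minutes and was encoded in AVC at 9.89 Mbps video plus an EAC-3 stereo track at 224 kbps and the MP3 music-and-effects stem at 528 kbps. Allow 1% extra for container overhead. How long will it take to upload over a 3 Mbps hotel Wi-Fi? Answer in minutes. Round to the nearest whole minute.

13 min = 780 s
Audio total: 224 + 528 = 752 kbps = 0.752 Mbps.
Total bitrate: 10.642 Mbps.
File: 10.642 Mbps × 780 s = 8300.8 Mb.
With 1% container overhead: ×1.01. → 8383.8 Mb.
At 3 Mbps: 8383.8 / 3 = 2794.6 s ≈ 46.6 minutes.

47 minutes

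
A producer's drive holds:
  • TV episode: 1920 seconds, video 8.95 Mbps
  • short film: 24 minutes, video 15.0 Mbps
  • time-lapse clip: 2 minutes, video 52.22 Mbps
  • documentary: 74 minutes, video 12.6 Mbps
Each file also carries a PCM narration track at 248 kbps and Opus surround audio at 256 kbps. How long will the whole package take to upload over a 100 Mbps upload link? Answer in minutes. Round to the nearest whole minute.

17 minutes

Audio total: 248 + 256 = 504 kbps = 0.504 Mbps.
TV episode: 9.454 Mbps × 1920 s = 18151.7 Mb
short film: 15.504 Mbps × 1440 s = 22325.8 Mb
time-lapse clip: 52.724 Mbps × 120 s = 6326.9 Mb
documentary: 13.104 Mbps × 4440 s = 58181.8 Mb
Total: 104986.1 Mb = 13123.3 MB.
At 100 Mbps: 104986.1 / 100 = 1050 s ≈ 17.5 minutes.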